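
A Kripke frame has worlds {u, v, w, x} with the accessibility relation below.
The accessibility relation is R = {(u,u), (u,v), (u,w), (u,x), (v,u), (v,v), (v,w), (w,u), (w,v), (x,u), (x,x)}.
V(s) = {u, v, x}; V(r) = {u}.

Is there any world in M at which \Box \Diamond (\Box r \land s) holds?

Recall that \Box ψ holds at a world iff ψ holds at every accessible world, and \Diamond ψ holds iff ψ holds at some accessible world.
Let φ = \Box \Diamond (\Box r \land s). Evaluate φ at each world:
  u (successors {u, v, w, x}): φ is false.
  v (successors {u, v, w}): φ is false.
  w (successors {u, v}): φ is false.
  x (successors {u, x}): φ is false.
For instance, at v:
  At v: \Box \Diamond (\Box r \land s) requires \Diamond (\Box r \land s) at every successor {u, v, w}.
    \Diamond (\Box r \land s) fails at u, so \Box \Diamond (\Box r \land s) is false at v.
      At u: \Diamond (\Box r \land s) requires \Box r \land s at some successor in {u, v, w, x}.
        At u: \Box r \land s is false.
        At v: \Box r \land s is false.
        At w: \Box r \land s is false.
        At x: \Box r \land s is false.
      So \Diamond (\Box r \land s) is false at u.

No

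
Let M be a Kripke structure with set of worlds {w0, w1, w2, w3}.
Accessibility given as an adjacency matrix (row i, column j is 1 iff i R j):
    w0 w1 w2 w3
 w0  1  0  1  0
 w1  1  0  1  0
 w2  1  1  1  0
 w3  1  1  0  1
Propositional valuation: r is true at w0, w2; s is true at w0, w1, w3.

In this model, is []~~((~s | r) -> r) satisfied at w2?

At w2: []~~((~s | r) -> r) requires ~~((~s | r) -> r) at every successor {w0, w1, w2}.
  At w0: ~~((~s | r) -> r) is true.
  At w1: ~~((~s | r) -> r) is true.
  At w2: ~~((~s | r) -> r) is true.
So []~~((~s | r) -> r) is true at w2.

Yes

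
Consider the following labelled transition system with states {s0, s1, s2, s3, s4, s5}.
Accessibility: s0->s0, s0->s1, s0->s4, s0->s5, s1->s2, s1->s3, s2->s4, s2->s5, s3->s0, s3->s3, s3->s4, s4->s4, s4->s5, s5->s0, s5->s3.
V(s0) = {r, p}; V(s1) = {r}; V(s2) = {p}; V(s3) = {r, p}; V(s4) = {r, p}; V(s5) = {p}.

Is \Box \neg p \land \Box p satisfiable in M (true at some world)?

Recall that \Box ψ holds at a world iff ψ holds at every accessible world, and \Diamond ψ holds iff ψ holds at some accessible world.
Let φ = \Box \neg p \land \Box p. Evaluate φ at each world:
  s0 (successors {s0, s1, s4, s5}): φ is false.
  s1 (successors {s2, s3}): φ is false.
  s2 (successors {s4, s5}): φ is false.
  s3 (successors {s0, s3, s4}): φ is false.
  s4 (successors {s4, s5}): φ is false.
  s5 (successors {s0, s3}): φ is false.
For instance, at s5:
  At s5: \Box \neg p is false, \Box p is true, so \Box \neg p \land \Box p is false.
    At s5: \Box \neg p requires \neg p at every successor {s0, s3}.
      \neg p fails at s0, so \Box \neg p is false at s5.
    At s5: \Box p requires p at every successor {s0, s3}.
      At s0: p is true.
      At s3: p is true.
    So \Box p is true at s5.

No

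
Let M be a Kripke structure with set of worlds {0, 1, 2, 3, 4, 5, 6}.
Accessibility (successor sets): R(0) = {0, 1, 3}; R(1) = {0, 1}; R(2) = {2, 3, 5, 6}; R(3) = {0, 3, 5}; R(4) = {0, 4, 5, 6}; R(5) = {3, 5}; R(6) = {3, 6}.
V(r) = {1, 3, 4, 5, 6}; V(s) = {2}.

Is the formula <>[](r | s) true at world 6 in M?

At 6: <>[](r | s) requires [](r | s) at some successor in {3, 6}.
  [](r | s) holds at 6, so <>[](r | s) is true at 6.
    At 6: [](r | s) requires r | s at every successor {3, 6}.
      At 3: r | s is true.
      At 6: r | s is true.
    So [](r | s) is true at 6.

Yes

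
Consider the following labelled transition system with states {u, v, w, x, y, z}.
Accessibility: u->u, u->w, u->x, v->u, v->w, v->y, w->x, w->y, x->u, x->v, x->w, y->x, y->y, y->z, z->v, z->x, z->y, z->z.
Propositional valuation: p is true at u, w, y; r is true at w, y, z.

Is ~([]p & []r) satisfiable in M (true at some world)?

Let φ = ~([]p & []r). Evaluate φ at each world:
  u (successors {u, w, x}): φ is true.
  v (successors {u, w, y}): φ is true.
  w (successors {x, y}): φ is true.
  x (successors {u, v, w}): φ is true.
  y (successors {x, y, z}): φ is true.
  z (successors {v, x, y, z}): φ is true.
Detail at u (witness):
  At u: []p & []r is false, so ~([]p & []r) is true.
    At u: []p is false, []r is false, so []p & []r is false.
      At u: []p requires p at every successor {u, w, x}.
        p fails at x, so []p is false at u.
      At u: []r requires r at every successor {u, w, x}.
        r fails at u, so []r is false at u.

Yes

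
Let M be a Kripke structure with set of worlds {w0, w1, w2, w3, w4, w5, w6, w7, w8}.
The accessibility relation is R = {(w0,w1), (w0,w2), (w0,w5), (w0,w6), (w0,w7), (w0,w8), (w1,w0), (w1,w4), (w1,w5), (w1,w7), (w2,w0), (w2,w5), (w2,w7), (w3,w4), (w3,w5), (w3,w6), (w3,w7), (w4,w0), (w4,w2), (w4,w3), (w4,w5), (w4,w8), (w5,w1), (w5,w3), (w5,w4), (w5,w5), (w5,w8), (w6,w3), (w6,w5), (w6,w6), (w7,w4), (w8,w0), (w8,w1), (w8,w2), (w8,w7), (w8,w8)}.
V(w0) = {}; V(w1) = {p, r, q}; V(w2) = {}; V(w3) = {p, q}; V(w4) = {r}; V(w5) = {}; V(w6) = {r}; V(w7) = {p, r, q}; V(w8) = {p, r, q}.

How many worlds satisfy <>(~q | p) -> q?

Recall that <>ψ holds at a world iff ψ holds at some accessible world.
Let φ = <>(~q | p) -> q. Evaluate φ at each world:
  w0 (successors {w1, w2, w5, w6, w7, w8}): φ is false.
  w1 (successors {w0, w4, w5, w7}): φ is true.
  w2 (successors {w0, w5, w7}): φ is false.
  w3 (successors {w4, w5, w6, w7}): φ is true.
  w4 (successors {w0, w2, w3, w5, w8}): φ is false.
  w5 (successors {w1, w3, w4, w5, w8}): φ is false.
  w6 (successors {w3, w5, w6}): φ is false.
  w7 (successors {w4}): φ is true.
  w8 (successors {w0, w1, w2, w7, w8}): φ is true.
For instance, at w6:
  At w6: <>(~q | p) is true, q is false, so <>(~q | p) -> q is false.
    At w6: <>(~q | p) requires ~q | p at some successor in {w3, w5, w6}.
      ~q | p holds at w3, so <>(~q | p) is true at w6.
Satisfying worlds: {w1, w3, w7, w8}

4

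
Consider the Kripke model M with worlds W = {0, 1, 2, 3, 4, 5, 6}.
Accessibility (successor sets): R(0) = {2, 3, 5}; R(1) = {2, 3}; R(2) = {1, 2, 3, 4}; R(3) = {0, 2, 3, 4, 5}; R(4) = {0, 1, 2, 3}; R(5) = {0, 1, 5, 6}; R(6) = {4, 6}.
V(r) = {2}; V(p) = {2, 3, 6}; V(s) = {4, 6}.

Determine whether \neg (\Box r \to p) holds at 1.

No

Recall that \Box ψ holds at a world iff ψ holds at every accessible world, and \Diamond ψ holds iff ψ holds at some accessible world.
At 1: \Box r \to p is true, so \neg (\Box r \to p) is false.
  At 1: \Box r is false, p is false, so \Box r \to p is true.
    At 1: \Box r requires r at every successor {2, 3}.
      r fails at 3, so \Box r is false at 1.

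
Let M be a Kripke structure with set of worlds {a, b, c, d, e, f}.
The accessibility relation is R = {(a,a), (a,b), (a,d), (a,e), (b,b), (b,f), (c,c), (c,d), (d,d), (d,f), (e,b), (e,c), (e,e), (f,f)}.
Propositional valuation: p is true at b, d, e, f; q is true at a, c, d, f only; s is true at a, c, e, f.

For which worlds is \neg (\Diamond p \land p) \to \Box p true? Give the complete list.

b, d, e, f

Let φ = \neg (\Diamond p \land p) \to \Box p. Evaluate φ at each world:
  a (successors {a, b, d, e}): φ is false.
  b (successors {b, f}): φ is true.
  c (successors {c, d}): φ is false.
  d (successors {d, f}): φ is true.
  e (successors {b, c, e}): φ is true.
  f (successors {f}): φ is true.
For instance, at d:
  At d: \neg (\Diamond p \land p) is false, \Box p is true, so \neg (\Diamond p \land p) \to \Box p is true.
    At d: \Diamond p \land p is true, so \neg (\Diamond p \land p) is false.
      At d: \Diamond p is true, p is true, so \Diamond p \land p is true.
    At d: \Box p requires p at every successor {d, f}.
      At d: p is true.
      At f: p is true.
    So \Box p is true at d.
Satisfying worlds: {b, d, e, f}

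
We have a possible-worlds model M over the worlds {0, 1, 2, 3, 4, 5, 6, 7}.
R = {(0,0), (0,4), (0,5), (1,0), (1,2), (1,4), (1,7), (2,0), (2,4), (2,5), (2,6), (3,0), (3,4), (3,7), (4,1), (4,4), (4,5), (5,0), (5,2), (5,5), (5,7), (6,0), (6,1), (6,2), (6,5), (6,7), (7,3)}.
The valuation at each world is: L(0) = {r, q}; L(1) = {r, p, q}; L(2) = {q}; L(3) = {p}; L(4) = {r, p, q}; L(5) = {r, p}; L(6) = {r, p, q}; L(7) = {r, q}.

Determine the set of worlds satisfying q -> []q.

1, 3, 5

Let φ = q -> []q. Evaluate φ at each world:
  0 (successors {0, 4, 5}): φ is false.
  1 (successors {0, 2, 4, 7}): φ is true.
  2 (successors {0, 4, 5, 6}): φ is false.
  3 (successors {0, 4, 7}): φ is true.
  4 (successors {1, 4, 5}): φ is false.
  5 (successors {0, 2, 5, 7}): φ is true.
  6 (successors {0, 1, 2, 5, 7}): φ is false.
  7 (successors {3}): φ is false.
For instance, at 5:
  At 5: q is false, []q is false, so q -> []q is true.
    At 5: []q requires q at every successor {0, 2, 5, 7}.
      q fails at 5, so []q is false at 5.
Satisfying worlds: {1, 3, 5}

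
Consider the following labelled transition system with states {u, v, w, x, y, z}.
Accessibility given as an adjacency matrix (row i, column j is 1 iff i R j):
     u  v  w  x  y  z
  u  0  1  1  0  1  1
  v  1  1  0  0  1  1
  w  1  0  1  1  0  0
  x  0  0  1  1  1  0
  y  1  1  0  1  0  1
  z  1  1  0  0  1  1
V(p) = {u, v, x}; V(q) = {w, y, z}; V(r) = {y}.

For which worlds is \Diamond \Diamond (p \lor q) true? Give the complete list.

u, v, w, x, y, z

Let φ = \Diamond \Diamond (p \lor q). Evaluate φ at each world:
  u (successors {v, w, y, z}): φ is true.
  v (successors {u, v, y, z}): φ is true.
  w (successors {u, w, x}): φ is true.
  x (successors {w, x, y}): φ is true.
  y (successors {u, v, x, z}): φ is true.
  z (successors {u, v, y, z}): φ is true.
For instance, at y:
  At y: \Diamond \Diamond (p \lor q) requires \Diamond (p \lor q) at some successor in {u, v, x, z}.
    \Diamond (p \lor q) holds at u, so \Diamond \Diamond (p \lor q) is true at y.
      At u: \Diamond (p \lor q) requires p \lor q at some successor in {v, w, y, z}.
        p \lor q holds at v, so \Diamond (p \lor q) is true at u.
Satisfying worlds: {u, v, w, x, y, z}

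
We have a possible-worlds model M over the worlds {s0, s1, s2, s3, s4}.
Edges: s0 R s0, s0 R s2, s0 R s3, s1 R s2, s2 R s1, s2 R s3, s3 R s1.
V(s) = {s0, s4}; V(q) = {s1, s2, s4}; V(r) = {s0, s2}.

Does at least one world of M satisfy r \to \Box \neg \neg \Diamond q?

Yes

Recall that \Box ψ holds at a world iff ψ holds at every accessible world, and \Diamond ψ holds iff ψ holds at some accessible world.
Let φ = r \to \Box \neg \neg \Diamond q. Evaluate φ at each world:
  s0 (successors {s0, s2, s3}): φ is true.
  s1 (successors {s2}): φ is true.
  s2 (successors {s1, s3}): φ is true.
  s3 (successors {s1}): φ is true.
  s4 (successors ∅): φ is true.
Detail at s0 (witness):
  At s0: r is true, \Box \neg \neg \Diamond q is true, so r \to \Box \neg \neg \Diamond q is true.
    At s0: \Box \neg \neg \Diamond q requires \neg \neg \Diamond q at every successor {s0, s2, s3}.
      At s0: \neg \neg \Diamond q is true.
      At s2: \neg \neg \Diamond q is true.
      At s3: \neg \neg \Diamond q is true.
    So \Box \neg \neg \Diamond q is true at s0.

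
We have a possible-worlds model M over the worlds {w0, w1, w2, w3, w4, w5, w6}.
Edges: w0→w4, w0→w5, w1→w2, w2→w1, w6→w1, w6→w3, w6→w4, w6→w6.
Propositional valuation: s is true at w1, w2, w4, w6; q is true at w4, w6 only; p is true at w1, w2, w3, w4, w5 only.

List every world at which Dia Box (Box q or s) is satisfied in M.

Let φ = Dia Box (Box q or s). Evaluate φ at each world:
  w0 (successors {w4, w5}): φ is true.
  w1 (successors {w2}): φ is true.
  w2 (successors {w1}): φ is true.
  w3 (successors ∅): φ is false.
  w4 (successors ∅): φ is false.
  w5 (successors ∅): φ is false.
  w6 (successors {w1, w3, w4, w6}): φ is true.
For instance, at w0:
  At w0: Dia Box (Box q or s) requires Box (Box q or s) at some successor in {w4, w5}.
    Box (Box q or s) holds at w4, so Dia Box (Box q or s) is true at w0.
      At w4: no accessible worlds, so Box (Box q or s) holds vacuously.
Satisfying worlds: {w0, w1, w2, w6}

w0, w1, w2, w6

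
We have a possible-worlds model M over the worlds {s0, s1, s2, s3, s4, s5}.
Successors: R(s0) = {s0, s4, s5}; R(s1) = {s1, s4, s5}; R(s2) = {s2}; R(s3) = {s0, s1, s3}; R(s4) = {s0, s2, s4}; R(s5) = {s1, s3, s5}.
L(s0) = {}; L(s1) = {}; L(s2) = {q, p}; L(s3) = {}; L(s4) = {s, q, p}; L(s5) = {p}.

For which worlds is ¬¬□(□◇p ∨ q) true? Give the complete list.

Let φ = ¬¬□(□◇p ∨ q). Evaluate φ at each world:
  s0 (successors {s0, s4, s5}): φ is false.
  s1 (successors {s1, s4, s5}): φ is false.
  s2 (successors {s2}): φ is true.
  s3 (successors {s0, s1, s3}): φ is false.
  s4 (successors {s0, s2, s4}): φ is true.
  s5 (successors {s1, s3, s5}): φ is false.
For instance, at s1:
  At s1: ¬□(□◇p ∨ q) is true, so ¬¬□(□◇p ∨ q) is false.
    At s1: □(□◇p ∨ q) is false, so ¬□(□◇p ∨ q) is true.
      At s1: □(□◇p ∨ q) requires □◇p ∨ q at every successor {s1, s4, s5}.
        □◇p ∨ q fails at s5, so □(□◇p ∨ q) is false at s1.
Satisfying worlds: {s2, s4}

s2, s4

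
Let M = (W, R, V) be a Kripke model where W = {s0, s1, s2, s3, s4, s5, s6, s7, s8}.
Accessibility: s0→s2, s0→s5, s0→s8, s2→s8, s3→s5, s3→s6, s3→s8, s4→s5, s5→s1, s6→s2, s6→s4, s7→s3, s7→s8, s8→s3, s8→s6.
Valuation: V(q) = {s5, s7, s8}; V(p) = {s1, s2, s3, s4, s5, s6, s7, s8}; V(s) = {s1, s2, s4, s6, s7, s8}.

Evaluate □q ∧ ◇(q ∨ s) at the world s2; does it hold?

At s2: □q is true, ◇(q ∨ s) is true, so □q ∧ ◇(q ∨ s) is true.
  At s2: □q requires q at every successor {s8}.
    At s8: q is true.
  So □q is true at s2.
  At s2: ◇(q ∨ s) requires q ∨ s at some successor in {s8}.
    q ∨ s holds at s8, so ◇(q ∨ s) is true at s2.

Yes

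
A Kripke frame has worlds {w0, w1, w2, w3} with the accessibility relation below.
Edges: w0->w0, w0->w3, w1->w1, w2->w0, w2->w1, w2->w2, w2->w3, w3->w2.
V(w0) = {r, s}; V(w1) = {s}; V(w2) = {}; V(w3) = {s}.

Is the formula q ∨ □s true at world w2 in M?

At w2: q is false, □s is false, so q ∨ □s is false.
  At w2: □s requires s at every successor {w0, w1, w2, w3}.
    s fails at w2, so □s is false at w2.

No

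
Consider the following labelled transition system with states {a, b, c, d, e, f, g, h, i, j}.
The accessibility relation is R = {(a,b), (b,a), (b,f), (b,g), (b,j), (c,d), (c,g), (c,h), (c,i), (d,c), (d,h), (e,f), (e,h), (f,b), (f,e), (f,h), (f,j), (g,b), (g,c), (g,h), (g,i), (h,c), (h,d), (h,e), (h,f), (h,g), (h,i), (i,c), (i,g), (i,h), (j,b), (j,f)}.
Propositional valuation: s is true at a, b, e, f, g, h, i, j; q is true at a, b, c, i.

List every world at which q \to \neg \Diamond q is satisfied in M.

d, e, f, g, h, j

Let φ = q \to \neg \Diamond q. Evaluate φ at each world:
  a (successors {b}): φ is false.
  b (successors {a, f, g, j}): φ is false.
  c (successors {d, g, h, i}): φ is false.
  d (successors {c, h}): φ is true.
  e (successors {f, h}): φ is true.
  f (successors {b, e, h, j}): φ is true.
  g (successors {b, c, h, i}): φ is true.
  h (successors {c, d, e, f, g, i}): φ is true.
  i (successors {c, g, h}): φ is false.
  j (successors {b, f}): φ is true.
For instance, at g:
  At g: q is false, \neg \Diamond q is false, so q \to \neg \Diamond q is true.
    At g: \Diamond q is true, so \neg \Diamond q is false.
      At g: \Diamond q requires q at some successor in {b, c, h, i}.
        q holds at b, so \Diamond q is true at g.
Satisfying worlds: {d, e, f, g, h, j}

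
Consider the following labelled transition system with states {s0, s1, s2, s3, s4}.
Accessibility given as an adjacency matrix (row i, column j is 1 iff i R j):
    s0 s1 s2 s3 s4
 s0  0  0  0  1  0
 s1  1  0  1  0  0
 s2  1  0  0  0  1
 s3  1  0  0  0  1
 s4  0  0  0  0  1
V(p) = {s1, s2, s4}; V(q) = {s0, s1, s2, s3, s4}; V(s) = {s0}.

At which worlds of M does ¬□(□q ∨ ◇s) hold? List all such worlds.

none

Let φ = ¬□(□q ∨ ◇s). Evaluate φ at each world:
  s0 (successors {s3}): φ is false.
  s1 (successors {s0, s2}): φ is false.
  s2 (successors {s0, s4}): φ is false.
  s3 (successors {s0, s4}): φ is false.
  s4 (successors {s4}): φ is false.
For instance, at s4:
  At s4: □(□q ∨ ◇s) is true, so ¬□(□q ∨ ◇s) is false.
    At s4: □(□q ∨ ◇s) requires □q ∨ ◇s at every successor {s4}.
      At s4: □q ∨ ◇s is true.
    So □(□q ∨ ◇s) is true at s4.
Satisfying worlds: none.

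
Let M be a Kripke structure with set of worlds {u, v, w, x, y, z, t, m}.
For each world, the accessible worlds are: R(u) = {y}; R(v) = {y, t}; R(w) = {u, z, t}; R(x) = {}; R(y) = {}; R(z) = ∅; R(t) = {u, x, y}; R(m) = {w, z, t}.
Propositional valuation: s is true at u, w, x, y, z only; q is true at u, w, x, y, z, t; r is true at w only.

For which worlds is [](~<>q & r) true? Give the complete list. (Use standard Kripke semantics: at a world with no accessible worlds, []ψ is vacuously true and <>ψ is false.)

x, y, z

Recall that []ψ holds at a world iff ψ holds at every accessible world, and <>ψ holds iff ψ holds at some accessible world.
Let φ = [](~<>q & r). Evaluate φ at each world:
  u (successors {y}): φ is false.
  v (successors {y, t}): φ is false.
  w (successors {u, z, t}): φ is false.
  x (successors ∅): φ is true.
  y (successors ∅): φ is true.
  z (successors ∅): φ is true.
  t (successors {u, x, y}): φ is false.
  m (successors {w, z, t}): φ is false.
For instance, at w:
  At w: [](~<>q & r) requires ~<>q & r at every successor {u, z, t}.
    ~<>q & r fails at u, so [](~<>q & r) is false at w.
      At u: ~<>q is false, r is false, so ~<>q & r is false.
Satisfying worlds: {x, y, z}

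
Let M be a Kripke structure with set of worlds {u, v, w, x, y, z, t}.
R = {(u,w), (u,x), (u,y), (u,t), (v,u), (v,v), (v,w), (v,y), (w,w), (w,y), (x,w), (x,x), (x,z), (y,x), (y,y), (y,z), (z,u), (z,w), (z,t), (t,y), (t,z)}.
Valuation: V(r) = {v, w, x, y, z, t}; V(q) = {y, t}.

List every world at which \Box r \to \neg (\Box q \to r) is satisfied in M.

v, z

Let φ = \Box r \to \neg (\Box q \to r). Evaluate φ at each world:
  u (successors {w, x, y, t}): φ is false.
  v (successors {u, v, w, y}): φ is true.
  w (successors {w, y}): φ is false.
  x (successors {w, x, z}): φ is false.
  y (successors {x, y, z}): φ is false.
  z (successors {u, w, t}): φ is true.
  t (successors {y, z}): φ is false.
For instance, at w:
  At w: \Box r is true, \neg (\Box q \to r) is false, so \Box r \to \neg (\Box q \to r) is false.
    At w: \Box r requires r at every successor {w, y}.
      At w: r is true.
      At y: r is true.
    So \Box r is true at w.
    At w: \Box q \to r is true, so \neg (\Box q \to r) is false.
      At w: \Box q is false, r is true, so \Box q \to r is true.
Satisfying worlds: {v, z}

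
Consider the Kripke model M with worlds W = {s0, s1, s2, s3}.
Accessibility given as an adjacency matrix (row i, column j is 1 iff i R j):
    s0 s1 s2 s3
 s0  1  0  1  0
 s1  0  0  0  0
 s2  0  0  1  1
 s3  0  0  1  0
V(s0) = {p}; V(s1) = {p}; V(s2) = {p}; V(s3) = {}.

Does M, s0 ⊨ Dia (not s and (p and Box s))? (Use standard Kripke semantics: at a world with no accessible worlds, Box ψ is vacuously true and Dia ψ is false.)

At s0: Dia (not s and (p and Box s)) requires not s and (p and Box s) at some successor in {s0, s2}.
  At s0: not s and (p and Box s) is false.
  At s2: not s and (p and Box s) is false.
So Dia (not s and (p and Box s)) is false at s0.

No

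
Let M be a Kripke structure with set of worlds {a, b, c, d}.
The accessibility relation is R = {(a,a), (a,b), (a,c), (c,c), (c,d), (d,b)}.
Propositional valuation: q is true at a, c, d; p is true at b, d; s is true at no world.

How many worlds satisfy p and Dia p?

1

Recall that Dia ψ holds at a world iff ψ holds at some accessible world.
Let φ = p and Dia p. Evaluate φ at each world:
  a (successors {a, b, c}): φ is false.
  b (successors ∅): φ is false.
  c (successors {c, d}): φ is false.
  d (successors {b}): φ is true.
For instance, at d:
  At d: p is true, Dia p is true, so p and Dia p is true.
    At d: Dia p requires p at some successor in {b}.
      p holds at b, so Dia p is true at d.
Satisfying worlds: {d}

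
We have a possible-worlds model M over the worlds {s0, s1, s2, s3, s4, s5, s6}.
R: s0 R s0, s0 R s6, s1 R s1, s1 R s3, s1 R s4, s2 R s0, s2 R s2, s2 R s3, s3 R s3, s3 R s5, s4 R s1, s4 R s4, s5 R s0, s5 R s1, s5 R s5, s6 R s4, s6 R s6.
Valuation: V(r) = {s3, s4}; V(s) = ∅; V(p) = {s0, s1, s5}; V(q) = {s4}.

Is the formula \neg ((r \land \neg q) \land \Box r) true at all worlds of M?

Yes

Let φ = \neg ((r \land \neg q) \land \Box r). Evaluate φ at each world:
  s0 (successors {s0, s6}): φ is true.
  s1 (successors {s1, s3, s4}): φ is true.
  s2 (successors {s0, s2, s3}): φ is true.
  s3 (successors {s3, s5}): φ is true.
  s4 (successors {s1, s4}): φ is true.
  s5 (successors {s0, s1, s5}): φ is true.
  s6 (successors {s4, s6}): φ is true.
For instance, at s5:
  At s5: (r \land \neg q) \land \Box r is false, so \neg ((r \land \neg q) \land \Box r) is true.
    At s5: r \land \neg q is false, \Box r is false, so (r \land \neg q) \land \Box r is false.
      At s5: \Box r requires r at every successor {s0, s1, s5}.
        r fails at s0, so \Box r is false at s5.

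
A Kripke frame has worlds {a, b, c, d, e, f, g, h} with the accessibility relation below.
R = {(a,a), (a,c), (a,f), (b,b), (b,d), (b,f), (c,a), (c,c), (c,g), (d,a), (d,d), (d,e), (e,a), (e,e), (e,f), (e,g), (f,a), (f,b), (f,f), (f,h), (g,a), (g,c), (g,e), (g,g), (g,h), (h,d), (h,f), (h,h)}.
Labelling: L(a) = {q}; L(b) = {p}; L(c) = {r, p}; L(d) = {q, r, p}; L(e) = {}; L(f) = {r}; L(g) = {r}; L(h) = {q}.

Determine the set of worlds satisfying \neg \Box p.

Recall that \Box ψ holds at a world iff ψ holds at every accessible world, and \Diamond ψ holds iff ψ holds at some accessible world.
Let φ = \neg \Box p. Evaluate φ at each world:
  a (successors {a, c, f}): φ is true.
  b (successors {b, d, f}): φ is true.
  c (successors {a, c, g}): φ is true.
  d (successors {a, d, e}): φ is true.
  e (successors {a, e, f, g}): φ is true.
  f (successors {a, b, f, h}): φ is true.
  g (successors {a, c, e, g, h}): φ is true.
  h (successors {d, f, h}): φ is true.
For instance, at d:
  At d: \Box p is false, so \neg \Box p is true.
    At d: \Box p requires p at every successor {a, d, e}.
      p fails at a, so \Box p is false at d.
Satisfying worlds: {a, b, c, d, e, f, g, h}

a, b, c, d, e, f, g, h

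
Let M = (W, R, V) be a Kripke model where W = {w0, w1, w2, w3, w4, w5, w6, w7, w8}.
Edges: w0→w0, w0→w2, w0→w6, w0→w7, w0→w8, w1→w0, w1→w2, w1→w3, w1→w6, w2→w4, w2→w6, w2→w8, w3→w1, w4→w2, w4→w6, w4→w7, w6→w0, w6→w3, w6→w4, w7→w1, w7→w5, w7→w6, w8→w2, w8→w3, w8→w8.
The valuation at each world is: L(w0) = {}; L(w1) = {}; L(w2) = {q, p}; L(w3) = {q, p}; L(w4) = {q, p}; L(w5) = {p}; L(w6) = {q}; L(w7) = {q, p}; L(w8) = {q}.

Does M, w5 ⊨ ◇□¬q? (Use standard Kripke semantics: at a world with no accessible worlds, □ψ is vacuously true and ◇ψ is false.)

At w5: no accessible worlds, so ◇□¬q is false.

No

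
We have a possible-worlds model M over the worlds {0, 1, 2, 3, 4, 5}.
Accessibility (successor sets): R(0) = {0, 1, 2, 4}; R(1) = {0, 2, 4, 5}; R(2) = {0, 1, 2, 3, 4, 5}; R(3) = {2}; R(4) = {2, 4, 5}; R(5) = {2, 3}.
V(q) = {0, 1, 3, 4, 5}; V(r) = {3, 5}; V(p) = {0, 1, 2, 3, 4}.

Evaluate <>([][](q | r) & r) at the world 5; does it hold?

No

At 5: <>([][](q | r) & r) requires [][](q | r) & r at some successor in {2, 3}.
  At 2: [][](q | r) & r is false.
  At 3: [][](q | r) & r is false.
So <>([][](q | r) & r) is false at 5.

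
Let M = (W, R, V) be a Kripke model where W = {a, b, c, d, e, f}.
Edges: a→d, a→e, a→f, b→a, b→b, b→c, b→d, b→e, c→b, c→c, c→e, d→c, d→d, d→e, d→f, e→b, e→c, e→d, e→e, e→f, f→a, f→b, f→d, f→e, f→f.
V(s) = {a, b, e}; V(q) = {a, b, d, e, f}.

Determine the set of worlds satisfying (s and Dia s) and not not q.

a, b, e

Recall that Dia ψ holds at a world iff ψ holds at some accessible world.
Let φ = (s and Dia s) and not not q. Evaluate φ at each world:
  a (successors {d, e, f}): φ is true.
  b (successors {a, b, c, d, e}): φ is true.
  c (successors {b, c, e}): φ is false.
  d (successors {c, d, e, f}): φ is false.
  e (successors {b, c, d, e, f}): φ is true.
  f (successors {a, b, d, e, f}): φ is false.
For instance, at c:
  At c: s and Dia s is false, not not q is false, so (s and Dia s) and not not q is false.
    At c: s is false, Dia s is true, so s and Dia s is false.
      At c: Dia s requires s at some successor in {b, c, e}.
        s holds at b, so Dia s is true at c.
Satisfying worlds: {a, b, e}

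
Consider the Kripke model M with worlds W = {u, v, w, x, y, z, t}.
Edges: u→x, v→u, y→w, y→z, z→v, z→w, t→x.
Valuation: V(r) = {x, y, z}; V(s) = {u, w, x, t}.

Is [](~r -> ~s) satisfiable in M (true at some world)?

Let φ = [](~r -> ~s). Evaluate φ at each world:
  u (successors {x}): φ is true.
  v (successors {u}): φ is false.
  w (successors ∅): φ is true.
  x (successors ∅): φ is true.
  y (successors {w, z}): φ is false.
  z (successors {v, w}): φ is false.
  t (successors {x}): φ is true.
Detail at u (witness):
  At u: [](~r -> ~s) requires ~r -> ~s at every successor {x}.
    At x: ~r -> ~s is true.
  So [](~r -> ~s) is true at u.

Yes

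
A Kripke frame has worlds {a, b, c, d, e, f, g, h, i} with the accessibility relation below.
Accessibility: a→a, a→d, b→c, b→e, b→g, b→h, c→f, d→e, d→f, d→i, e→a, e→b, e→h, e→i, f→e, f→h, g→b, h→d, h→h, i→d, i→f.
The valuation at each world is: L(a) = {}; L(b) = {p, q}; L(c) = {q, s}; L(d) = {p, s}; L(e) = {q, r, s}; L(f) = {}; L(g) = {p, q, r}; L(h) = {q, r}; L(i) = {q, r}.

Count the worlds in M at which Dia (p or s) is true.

Let φ = Dia (p or s). Evaluate φ at each world:
  a (successors {a, d}): φ is true.
  b (successors {c, e, g, h}): φ is true.
  c (successors {f}): φ is false.
  d (successors {e, f, i}): φ is true.
  e (successors {a, b, h, i}): φ is true.
  f (successors {e, h}): φ is true.
  g (successors {b}): φ is true.
  h (successors {d, h}): φ is true.
  i (successors {d, f}): φ is true.
For instance, at f:
  At f: Dia (p or s) requires p or s at some successor in {e, h}.
    p or s holds at e, so Dia (p or s) is true at f.
Satisfying worlds: {a, b, d, e, f, g, h, i}

8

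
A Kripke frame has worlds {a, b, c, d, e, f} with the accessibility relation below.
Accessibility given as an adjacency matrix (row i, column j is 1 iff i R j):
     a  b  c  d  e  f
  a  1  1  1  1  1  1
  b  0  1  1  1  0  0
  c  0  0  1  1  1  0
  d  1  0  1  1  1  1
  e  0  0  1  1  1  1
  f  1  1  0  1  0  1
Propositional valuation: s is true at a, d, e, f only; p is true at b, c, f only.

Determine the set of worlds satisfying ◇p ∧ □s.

Let φ = ◇p ∧ □s. Evaluate φ at each world:
  a (successors {a, b, c, d, e, f}): φ is false.
  b (successors {b, c, d}): φ is false.
  c (successors {c, d, e}): φ is false.
  d (successors {a, c, d, e, f}): φ is false.
  e (successors {c, d, e, f}): φ is false.
  f (successors {a, b, d, f}): φ is false.
For instance, at e:
  At e: ◇p is true, □s is false, so ◇p ∧ □s is false.
    At e: ◇p requires p at some successor in {c, d, e, f}.
      p holds at c, so ◇p is true at e.
    At e: □s requires s at every successor {c, d, e, f}.
      s fails at c, so □s is false at e.
Satisfying worlds: none.

none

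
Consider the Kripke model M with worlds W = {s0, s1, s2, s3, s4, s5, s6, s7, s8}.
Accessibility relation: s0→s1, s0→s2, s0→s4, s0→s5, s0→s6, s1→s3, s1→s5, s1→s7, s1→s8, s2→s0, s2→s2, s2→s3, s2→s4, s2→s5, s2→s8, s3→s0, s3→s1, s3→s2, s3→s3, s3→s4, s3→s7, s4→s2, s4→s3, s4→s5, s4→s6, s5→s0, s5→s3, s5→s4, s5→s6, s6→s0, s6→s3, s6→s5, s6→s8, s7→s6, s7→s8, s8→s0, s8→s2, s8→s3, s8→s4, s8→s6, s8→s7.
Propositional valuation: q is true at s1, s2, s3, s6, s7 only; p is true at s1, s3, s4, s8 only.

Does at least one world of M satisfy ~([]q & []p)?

Let φ = ~([]q & []p). Evaluate φ at each world:
  s0 (successors {s1, s2, s4, s5, s6}): φ is true.
  s1 (successors {s3, s5, s7, s8}): φ is true.
  s2 (successors {s0, s2, s3, s4, s5, s8}): φ is true.
  s3 (successors {s0, s1, s2, s3, s4, s7}): φ is true.
  s4 (successors {s2, s3, s5, s6}): φ is true.
  s5 (successors {s0, s3, s4, s6}): φ is true.
  s6 (successors {s0, s3, s5, s8}): φ is true.
  s7 (successors {s6, s8}): φ is true.
  s8 (successors {s0, s2, s3, s4, s6, s7}): φ is true.
Detail at s0 (witness):
  At s0: []q & []p is false, so ~([]q & []p) is true.
    At s0: []q is false, []p is false, so []q & []p is false.
      At s0: []q requires q at every successor {s1, s2, s4, s5, s6}.
        q fails at s4, so []q is false at s0.
      At s0: []p requires p at every successor {s1, s2, s4, s5, s6}.
        p fails at s2, so []p is false at s0.

Yes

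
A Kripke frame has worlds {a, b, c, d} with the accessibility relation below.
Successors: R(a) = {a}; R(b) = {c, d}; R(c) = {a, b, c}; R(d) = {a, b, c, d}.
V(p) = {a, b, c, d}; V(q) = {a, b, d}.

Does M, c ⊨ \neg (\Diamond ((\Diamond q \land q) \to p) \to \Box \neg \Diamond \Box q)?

Yes

At c: \Diamond ((\Diamond q \land q) \to p) \to \Box \neg \Diamond \Box q is false, so \neg (\Diamond ((\Diamond q \land q) \to p) \to \Box \neg \Diamond \Box q) is true.
  At c: \Diamond ((\Diamond q \land q) \to p) is true, \Box \neg \Diamond \Box q is false, so \Diamond ((\Diamond q \land q) \to p) \to \Box \neg \Diamond \Box q is false.
    At c: \Diamond ((\Diamond q \land q) \to p) requires (\Diamond q \land q) \to p at some successor in {a, b, c}.
      (\Diamond q \land q) \to p holds at a, so \Diamond ((\Diamond q \land q) \to p) is true at c.
    At c: \Box \neg \Diamond \Box q requires \neg \Diamond \Box q at every successor {a, b, c}.
      \neg \Diamond \Box q fails at a, so \Box \neg \Diamond \Box q is false at c.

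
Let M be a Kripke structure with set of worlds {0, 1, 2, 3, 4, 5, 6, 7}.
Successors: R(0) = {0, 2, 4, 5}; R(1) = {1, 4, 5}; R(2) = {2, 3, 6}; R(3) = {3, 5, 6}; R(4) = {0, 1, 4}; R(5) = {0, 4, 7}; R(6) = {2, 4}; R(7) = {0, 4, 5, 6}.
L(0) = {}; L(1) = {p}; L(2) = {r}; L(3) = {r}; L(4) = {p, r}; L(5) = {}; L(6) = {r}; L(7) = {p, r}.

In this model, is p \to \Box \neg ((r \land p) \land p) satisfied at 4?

No

At 4: p is true, \Box \neg ((r \land p) \land p) is false, so p \to \Box \neg ((r \land p) \land p) is false.
  At 4: \Box \neg ((r \land p) \land p) requires \neg ((r \land p) \land p) at every successor {0, 1, 4}.
    \neg ((r \land p) \land p) fails at 4, so \Box \neg ((r \land p) \land p) is false at 4.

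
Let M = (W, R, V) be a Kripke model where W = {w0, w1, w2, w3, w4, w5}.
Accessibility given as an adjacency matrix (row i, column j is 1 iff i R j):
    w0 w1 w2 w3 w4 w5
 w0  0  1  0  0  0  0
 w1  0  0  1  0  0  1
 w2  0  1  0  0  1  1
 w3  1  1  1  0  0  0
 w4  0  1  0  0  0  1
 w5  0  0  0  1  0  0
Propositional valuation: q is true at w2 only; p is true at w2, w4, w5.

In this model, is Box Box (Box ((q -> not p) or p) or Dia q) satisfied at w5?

Yes

At w5: Box Box (Box ((q -> not p) or p) or Dia q) requires Box (Box ((q -> not p) or p) or Dia q) at every successor {w3}.
    At w3: Box (Box ((q -> not p) or p) or Dia q) requires Box ((q -> not p) or p) or Dia q at every successor {w0, w1, w2}.
      At w0: Box ((q -> not p) or p) or Dia q is true.
      At w1: Box ((q -> not p) or p) or Dia q is true.
      At w2: Box ((q -> not p) or p) or Dia q is true.
    So Box (Box ((q -> not p) or p) or Dia q) is true at w3.
So Box Box (Box ((q -> not p) or p) or Dia q) is true at w5.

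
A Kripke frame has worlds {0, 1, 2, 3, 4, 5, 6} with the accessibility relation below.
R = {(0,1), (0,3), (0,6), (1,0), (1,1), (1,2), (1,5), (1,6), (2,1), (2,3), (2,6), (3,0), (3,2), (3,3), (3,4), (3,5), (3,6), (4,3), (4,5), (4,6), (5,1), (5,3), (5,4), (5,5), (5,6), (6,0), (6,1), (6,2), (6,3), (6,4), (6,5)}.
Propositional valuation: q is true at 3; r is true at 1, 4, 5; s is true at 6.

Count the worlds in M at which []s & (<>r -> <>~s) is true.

Recall that []ψ holds at a world iff ψ holds at every accessible world, and <>ψ holds iff ψ holds at some accessible world.
Let φ = []s & (<>r -> <>~s). Evaluate φ at each world:
  0 (successors {1, 3, 6}): φ is false.
  1 (successors {0, 1, 2, 5, 6}): φ is false.
  2 (successors {1, 3, 6}): φ is false.
  3 (successors {0, 2, 3, 4, 5, 6}): φ is false.
  4 (successors {3, 5, 6}): φ is false.
  5 (successors {1, 3, 4, 5, 6}): φ is false.
  6 (successors {0, 1, 2, 3, 4, 5}): φ is false.
For instance, at 1:
  At 1: []s is false, <>r -> <>~s is true, so []s & (<>r -> <>~s) is false.
    At 1: []s requires s at every successor {0, 1, 2, 5, 6}.
      s fails at 0, so []s is false at 1.
    At 1: <>r is true, <>~s is true, so <>r -> <>~s is true.
      At 1: <>r requires r at some successor in {0, 1, 2, 5, 6}.
        r holds at 1, so <>r is true at 1.
      At 1: <>~s requires ~s at some successor in {0, 1, 2, 5, 6}.
        ~s holds at 0, so <>~s is true at 1.
Satisfying worlds: none.

0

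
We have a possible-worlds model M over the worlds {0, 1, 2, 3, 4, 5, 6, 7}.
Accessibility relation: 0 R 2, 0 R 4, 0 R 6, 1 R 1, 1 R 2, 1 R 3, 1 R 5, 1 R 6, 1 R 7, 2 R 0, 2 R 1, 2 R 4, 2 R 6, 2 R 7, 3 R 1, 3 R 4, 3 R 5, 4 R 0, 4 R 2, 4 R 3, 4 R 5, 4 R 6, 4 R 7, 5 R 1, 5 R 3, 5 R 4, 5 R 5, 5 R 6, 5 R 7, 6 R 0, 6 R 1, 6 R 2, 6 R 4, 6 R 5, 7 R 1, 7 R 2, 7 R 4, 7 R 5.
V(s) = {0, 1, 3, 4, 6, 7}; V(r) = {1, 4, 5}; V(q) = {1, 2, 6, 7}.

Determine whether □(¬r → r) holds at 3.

Yes

At 3: □(¬r → r) requires ¬r → r at every successor {1, 4, 5}.
  At 1: ¬r → r is true.
  At 4: ¬r → r is true.
  At 5: ¬r → r is true.
So □(¬r → r) is true at 3.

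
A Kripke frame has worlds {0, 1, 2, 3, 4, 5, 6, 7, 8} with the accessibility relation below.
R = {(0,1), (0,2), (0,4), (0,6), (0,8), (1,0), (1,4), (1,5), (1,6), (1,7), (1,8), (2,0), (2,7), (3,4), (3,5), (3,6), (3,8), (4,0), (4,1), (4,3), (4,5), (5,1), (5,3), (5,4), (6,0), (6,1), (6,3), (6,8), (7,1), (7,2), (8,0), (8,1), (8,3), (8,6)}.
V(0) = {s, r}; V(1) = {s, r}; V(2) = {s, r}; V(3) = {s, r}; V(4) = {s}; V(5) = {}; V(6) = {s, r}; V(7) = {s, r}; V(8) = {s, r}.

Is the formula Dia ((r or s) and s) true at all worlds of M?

Recall that Dia ψ holds at a world iff ψ holds at some accessible world.
Let φ = Dia ((r or s) and s). Evaluate φ at each world:
  0 (successors {1, 2, 4, 6, 8}): φ is true.
  1 (successors {0, 4, 5, 6, 7, 8}): φ is true.
  2 (successors {0, 7}): φ is true.
  3 (successors {4, 5, 6, 8}): φ is true.
  4 (successors {0, 1, 3, 5}): φ is true.
  5 (successors {1, 3, 4}): φ is true.
  6 (successors {0, 1, 3, 8}): φ is true.
  7 (successors {1, 2}): φ is true.
  8 (successors {0, 1, 3, 6}): φ is true.
For instance, at 2:
  At 2: Dia ((r or s) and s) requires (r or s) and s at some successor in {0, 7}.
    (r or s) and s holds at 0, so Dia ((r or s) and s) is true at 2.

Yes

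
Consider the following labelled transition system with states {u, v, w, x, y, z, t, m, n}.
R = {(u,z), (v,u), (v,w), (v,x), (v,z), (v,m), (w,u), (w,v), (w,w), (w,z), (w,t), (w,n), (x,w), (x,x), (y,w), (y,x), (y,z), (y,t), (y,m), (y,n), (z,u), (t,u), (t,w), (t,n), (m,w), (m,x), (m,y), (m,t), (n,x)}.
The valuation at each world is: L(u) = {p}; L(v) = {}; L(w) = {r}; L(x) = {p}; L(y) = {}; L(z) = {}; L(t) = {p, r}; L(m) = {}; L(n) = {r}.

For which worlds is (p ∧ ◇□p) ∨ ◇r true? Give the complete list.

u, v, w, x, y, t, m

Let φ = (p ∧ ◇□p) ∨ ◇r. Evaluate φ at each world:
  u (successors {z}): φ is true.
  v (successors {u, w, x, z, m}): φ is true.
  w (successors {u, v, w, z, t, n}): φ is true.
  x (successors {w, x}): φ is true.
  y (successors {w, x, z, t, m, n}): φ is true.
  z (successors {u}): φ is false.
  t (successors {u, w, n}): φ is true.
  m (successors {w, x, y, t}): φ is true.
  n (successors {x}): φ is false.
For instance, at n:
  At n: p ∧ ◇□p is false, ◇r is false, so (p ∧ ◇□p) ∨ ◇r is false.
    At n: p is false, ◇□p is false, so p ∧ ◇□p is false.
      At n: ◇□p requires □p at some successor in {x}.
        At x: □p is false.
      So ◇□p is false at n.
    At n: ◇r requires r at some successor in {x}.
      At x: r is false.
    So ◇r is false at n.
Satisfying worlds: {u, v, w, x, y, t, m}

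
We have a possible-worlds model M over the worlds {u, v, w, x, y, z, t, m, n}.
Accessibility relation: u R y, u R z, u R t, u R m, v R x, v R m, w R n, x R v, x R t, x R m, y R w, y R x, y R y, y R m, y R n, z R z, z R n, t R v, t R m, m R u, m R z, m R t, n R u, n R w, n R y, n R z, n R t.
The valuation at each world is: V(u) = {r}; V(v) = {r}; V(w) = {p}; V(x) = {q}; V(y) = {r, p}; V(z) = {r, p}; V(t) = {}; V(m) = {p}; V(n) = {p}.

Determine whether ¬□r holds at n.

Yes

At n: □r is false, so ¬□r is true.
  At n: □r requires r at every successor {u, w, y, z, t}.
    r fails at w, so □r is false at n.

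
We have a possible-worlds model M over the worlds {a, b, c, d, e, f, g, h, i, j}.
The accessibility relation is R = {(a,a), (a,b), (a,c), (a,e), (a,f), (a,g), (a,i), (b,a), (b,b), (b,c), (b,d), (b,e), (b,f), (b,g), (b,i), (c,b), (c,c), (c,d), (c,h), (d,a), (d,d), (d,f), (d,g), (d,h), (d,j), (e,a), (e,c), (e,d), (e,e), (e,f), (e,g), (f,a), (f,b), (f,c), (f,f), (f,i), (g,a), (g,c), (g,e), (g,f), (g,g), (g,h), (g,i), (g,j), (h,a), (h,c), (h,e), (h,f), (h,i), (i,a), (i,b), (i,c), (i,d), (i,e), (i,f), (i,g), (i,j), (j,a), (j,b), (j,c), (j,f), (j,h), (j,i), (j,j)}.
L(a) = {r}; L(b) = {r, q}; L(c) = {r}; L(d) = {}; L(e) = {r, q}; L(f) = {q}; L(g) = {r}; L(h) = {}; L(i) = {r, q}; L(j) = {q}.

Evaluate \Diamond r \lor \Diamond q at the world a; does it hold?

Recall that \Diamond ψ holds at a world iff ψ holds at some accessible world.
At a: \Diamond r is true, \Diamond q is true, so \Diamond r \lor \Diamond q is true.
  At a: \Diamond r requires r at some successor in {a, b, c, e, f, g, i}.
    r holds at a, so \Diamond r is true at a.
  At a: \Diamond q requires q at some successor in {a, b, c, e, f, g, i}.
    q holds at b, so \Diamond q is true at a.

Yes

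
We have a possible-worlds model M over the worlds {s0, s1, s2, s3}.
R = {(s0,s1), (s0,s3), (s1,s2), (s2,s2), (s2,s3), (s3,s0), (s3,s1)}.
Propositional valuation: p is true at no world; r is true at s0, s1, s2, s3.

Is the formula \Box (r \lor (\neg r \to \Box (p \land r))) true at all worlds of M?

Let φ = \Box (r \lor (\neg r \to \Box (p \land r))). Evaluate φ at each world:
  s0 (successors {s1, s3}): φ is true.
  s1 (successors {s2}): φ is true.
  s2 (successors {s2, s3}): φ is true.
  s3 (successors {s0, s1}): φ is true.
For instance, at s2:
  At s2: \Box (r \lor (\neg r \to \Box (p \land r))) requires r \lor (\neg r \to \Box (p \land r)) at every successor {s2, s3}.
      At s2: r is true, \neg r \to \Box (p \land r) is true, so r \lor (\neg r \to \Box (p \land r)) is true.
      At s3: r is true, \neg r \to \Box (p \land r) is true, so r \lor (\neg r \to \Box (p \land r)) is true.
  So \Box (r \lor (\neg r \to \Box (p \land r))) is true at s2.

Yes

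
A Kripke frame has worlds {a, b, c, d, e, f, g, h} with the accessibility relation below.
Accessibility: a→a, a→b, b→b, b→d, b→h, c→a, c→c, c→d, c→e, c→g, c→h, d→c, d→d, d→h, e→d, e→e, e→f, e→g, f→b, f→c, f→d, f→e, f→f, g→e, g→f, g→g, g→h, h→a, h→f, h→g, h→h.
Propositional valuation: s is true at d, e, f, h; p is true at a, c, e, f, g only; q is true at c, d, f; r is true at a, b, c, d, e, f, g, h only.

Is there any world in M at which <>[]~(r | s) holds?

No

Let φ = <>[]~(r | s). Evaluate φ at each world:
  a (successors {a, b}): φ is false.
  b (successors {b, d, h}): φ is false.
  c (successors {a, c, d, e, g, h}): φ is false.
  d (successors {c, d, h}): φ is false.
  e (successors {d, e, f, g}): φ is false.
  f (successors {b, c, d, e, f}): φ is false.
  g (successors {e, f, g, h}): φ is false.
  h (successors {a, f, g, h}): φ is false.
For instance, at e:
  At e: <>[]~(r | s) requires []~(r | s) at some successor in {d, e, f, g}.
    At d: []~(r | s) is false.
    At e: []~(r | s) is false.
    At f: []~(r | s) is false.
    At g: []~(r | s) is false.
  So <>[]~(r | s) is false at e.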